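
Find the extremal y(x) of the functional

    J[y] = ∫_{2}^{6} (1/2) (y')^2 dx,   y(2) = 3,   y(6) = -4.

The Lagrangian is L = (1/2) (y')^2.
Compute ∂L/∂y = 0, ∂L/∂y' = y'.
The Euler-Lagrange equation d/dx(∂L/∂y') − ∂L/∂y = 0 reduces to
    y'' = 0.
Its general solution is
    y(x) = A x + B,
with A, B fixed by the endpoint conditions.
Applying the endpoint conditions y(2) = 3 and y(6) = -4: solve A·2 + B = 3 and A·6 + B = -4. Subtracting gives A(6 − 2) = -4 − 3, so A = -7/4, and B = 3 − A·2 = 13/2. Therefore
    y(x) = (-7/4) x + 13/2.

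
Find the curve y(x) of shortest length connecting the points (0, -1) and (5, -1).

Arc-length functional: J[y] = ∫ sqrt(1 + (y')^2) dx.
Lagrangian L = sqrt(1 + (y')^2) has no explicit y dependence, so ∂L/∂y = 0 and the Euler-Lagrange equation gives
    d/dx( y' / sqrt(1 + (y')^2) ) = 0  ⇒  y' / sqrt(1 + (y')^2) = const.
Hence y' is constant, so y(x) is affine.
Fitting the endpoints (0, -1) and (5, -1):
    slope m = ((-1) − (-1)) / (5 − 0) = 0,
    intercept c = (-1) − m·0 = -1.
Extremal: y(x) = -1.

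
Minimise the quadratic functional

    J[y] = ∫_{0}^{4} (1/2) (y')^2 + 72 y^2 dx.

The Lagrangian is L = (1/2) (y')^2 + 72 y^2.
Compute ∂L/∂y = 144y, ∂L/∂y' = y'.
The Euler-Lagrange equation d/dx(∂L/∂y') − ∂L/∂y = 0 reduces to
    y'' − 144 y = 0.
Its general solution is
    y(x) = A e^(12x) + B e^(−12x),
with A, B fixed by the endpoint conditions.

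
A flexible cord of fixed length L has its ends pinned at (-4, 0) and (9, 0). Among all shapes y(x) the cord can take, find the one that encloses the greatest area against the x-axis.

Set up the augmented Lagrangian using a multiplier λ for the length constraint:
    F(y, y') = y − λ sqrt(1 + y'^2).
F has no explicit x dependence, so the Beltrami identity yields a first integral
    F − y' ∂F/∂y' = C.
Compute ∂F/∂y' = −λ y' / sqrt(1 + y'^2). Then
    y − λ sqrt(1 + y'^2) + λ y'^2 / sqrt(1 + y'^2) = C
    ⇒  y − λ / sqrt(1 + y'^2) = C.
Solving for y' and integrating gives
    (x − a)^2 + (y − b)^2 = λ^2,
a circular arc of radius λ. The constants a, b are determined by the endpoint conditions y(-4) = y(9) = 0, and λ is fixed implicitly by the length constraint
    ∫_{-4}^{9} sqrt(1 + y'^2) dx = L.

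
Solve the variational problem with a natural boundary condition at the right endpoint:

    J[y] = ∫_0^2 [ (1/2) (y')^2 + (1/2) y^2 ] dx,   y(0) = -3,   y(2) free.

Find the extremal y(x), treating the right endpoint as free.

The Lagrangian L = (1/2) (y')^2 + (1/2) y^2 gives
    ∂L/∂y = 1 y,   ∂L/∂y' = y'.
Euler-Lagrange: y'' − y = 0.
With k = 1, the general solution is
    y(x) = A cosh(x) + B sinh(x).
Fixed left endpoint y(0) = -3 ⇒ A = -3.
The right endpoint x = 2 is free, so the natural (transversality) condition is ∂L/∂y' |_{x=2} = 0, i.e. y'(2) = 0.
Compute y'(x) = A k sinh(k x) + B k cosh(k x), so
    y'(2) = A k sinh(k·2) + B k cosh(k·2) = 0
    ⇒ B = −A tanh(k·2) = 3 tanh(1·2).
Therefore the extremal is
    y(x) = −3 cosh(1 x) + 3 tanh(1·2) sinh(1 x).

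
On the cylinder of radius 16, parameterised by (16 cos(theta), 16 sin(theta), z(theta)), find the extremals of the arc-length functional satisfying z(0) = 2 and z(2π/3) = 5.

Parameterise the cylinder of radius R = 16 as
    r(θ) = (16 cos θ, 16 sin θ, z(θ)).
The arc-length element is
    ds = sqrt(256 + (dz/dθ)^2) dθ,
so the Lagrangian is L = sqrt(256 + z'^2).
L depends on z' only, not on z or θ, so ∂L/∂z = 0 and
    ∂L/∂z' = z' / sqrt(256 + z'^2).
The Euler-Lagrange equation gives
    d/dθ( z' / sqrt(256 + z'^2) ) = 0,
so z' is constant. Integrating once:
    z(θ) = a θ + b,
a helix on the cylinder (a straight line when the cylinder is unrolled). The constants a, b are determined by the endpoint conditions.
With endpoint conditions z(0) = 2 and z(2π/3) = 5: from z(0) = b we get b = 2, and a·2π/3 + 2 = 5 gives a = 9/(2π), so
    z(θ) = (9/(2π)) θ + 2.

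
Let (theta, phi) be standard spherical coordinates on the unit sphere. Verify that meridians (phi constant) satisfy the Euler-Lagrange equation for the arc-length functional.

On the unit sphere with spherical coordinates (θ, φ), the induced metric is
    ds^2 = dθ^2 + sin^2(θ) dφ^2.
Using θ as the parameter, the arc-length functional becomes
    J[φ] = ∫ sqrt(1 + sin^2(θ) (dφ/dθ)^2) dθ.
So L = sqrt(1 + sin^2(θ) φ'^2). Compute
    ∂L/∂φ = 0  (L has no explicit φ dependence),
    ∂L/∂φ' = sin^2(θ) φ' / sqrt(1 + sin^2(θ) φ'^2).
For the candidate φ(θ) = c (constant), φ' = 0, so ∂L/∂φ' evaluated along the candidate vanishes, and ∂L/∂φ is identically zero. Hence
    d/dθ(∂L/∂φ') − ∂L/∂φ = 0
is satisfied. Therefore meridians φ = const are extremals of arc length — they are geodesics on the sphere.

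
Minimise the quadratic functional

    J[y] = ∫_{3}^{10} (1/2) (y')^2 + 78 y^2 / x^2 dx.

The Lagrangian is L = (1/2) (y')^2 + 78 y^2 / x^2.
Compute ∂L/∂y = 156y/x^2, ∂L/∂y' = y'.
The Euler-Lagrange equation d/dx(∂L/∂y') − ∂L/∂y = 0 reduces to
    y'' − 156/x^2 · y = 0  (x > 0).
Its general solution is
    y(x) = A x^13 + B x^(-12),
with A, B fixed by the endpoint conditions.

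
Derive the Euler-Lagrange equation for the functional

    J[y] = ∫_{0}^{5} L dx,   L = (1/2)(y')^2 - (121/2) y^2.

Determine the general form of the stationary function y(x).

The Lagrangian is L = (1/2)(y')^2 - (121/2) y^2.
∂L/∂y = -121y.
∂L/∂y' = y'.
The Euler-Lagrange equation d/dx(∂L/∂y') − ∂L/∂y = 0 becomes:
    y'' + 121 y = 0
General solution: y(x) = A sin(11x) + B cos(11x), where A and B are arbitrary constants fixed by the endpoint conditions.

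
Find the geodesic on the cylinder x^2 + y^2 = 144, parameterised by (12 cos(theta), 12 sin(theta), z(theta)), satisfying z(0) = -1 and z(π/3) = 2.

Parameterise the cylinder of radius R = 12 as
    r(θ) = (12 cos θ, 12 sin θ, z(θ)).
The arc-length element is
    ds = sqrt(144 + (dz/dθ)^2) dθ,
so the Lagrangian is L = sqrt(144 + z'^2).
L depends on z' only, not on z or θ, so ∂L/∂z = 0 and
    ∂L/∂z' = z' / sqrt(144 + z'^2).
The Euler-Lagrange equation gives
    d/dθ( z' / sqrt(144 + z'^2) ) = 0,
so z' is constant. Integrating once:
    z(θ) = a θ + b,
a helix on the cylinder (a straight line when the cylinder is unrolled). The constants a, b are determined by the endpoint conditions.
With endpoint conditions z(0) = -1 and z(π/3) = 2: from z(0) = b we get b = -1, and a·π/3 + -1 = 2 gives a = 9/π, so
    z(θ) = (9/π) θ − 1.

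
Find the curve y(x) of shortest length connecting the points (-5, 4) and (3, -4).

Arc-length functional: J[y] = ∫ sqrt(1 + (y')^2) dx.
Lagrangian L = sqrt(1 + (y')^2) has no explicit y dependence, so ∂L/∂y = 0 and the Euler-Lagrange equation gives
    d/dx( y' / sqrt(1 + (y')^2) ) = 0  ⇒  y' / sqrt(1 + (y')^2) = const.
Hence y' is constant, so y(x) is affine.
Fitting the endpoints (-5, 4) and (3, -4):
    slope m = ((-4) − 4) / (3 − (-5)) = -1,
    intercept c = 4 − m·(-5) = -1.
Extremal: y(x) = -x - 1.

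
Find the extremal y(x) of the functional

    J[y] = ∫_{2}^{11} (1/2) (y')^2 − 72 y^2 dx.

The Lagrangian is L = (1/2) (y')^2 − 72 y^2.
Compute ∂L/∂y = -144y, ∂L/∂y' = y'.
The Euler-Lagrange equation d/dx(∂L/∂y') − ∂L/∂y = 0 reduces to
    y'' + 144 y = 0.
Its general solution is
    y(x) = A sin(12x) + B cos(12x),
with A, B fixed by the endpoint conditions.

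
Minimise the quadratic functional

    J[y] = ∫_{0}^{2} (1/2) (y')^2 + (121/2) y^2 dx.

The Lagrangian is L = (1/2) (y')^2 + (121/2) y^2.
Compute ∂L/∂y = 121y, ∂L/∂y' = y'.
The Euler-Lagrange equation d/dx(∂L/∂y') − ∂L/∂y = 0 reduces to
    y'' − 121 y = 0.
Its general solution is
    y(x) = A e^(11x) + B e^(−11x),
with A, B fixed by the endpoint conditions.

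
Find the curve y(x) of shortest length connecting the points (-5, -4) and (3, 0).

Arc-length functional: J[y] = ∫ sqrt(1 + (y')^2) dx.
Lagrangian L = sqrt(1 + (y')^2) has no explicit y dependence, so ∂L/∂y = 0 and the Euler-Lagrange equation gives
    d/dx( y' / sqrt(1 + (y')^2) ) = 0  ⇒  y' / sqrt(1 + (y')^2) = const.
Hence y' is constant, so y(x) is affine.
Fitting the endpoints (-5, -4) and (3, 0):
    slope m = (0 − (-4)) / (3 − (-5)) = 1/2,
    intercept c = (-4) − m·(-5) = -3/2.
Extremal: y(x) = (1/2) x - 3/2.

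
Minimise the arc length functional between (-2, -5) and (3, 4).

Arc-length functional: J[y] = ∫ sqrt(1 + (y')^2) dx.
Lagrangian L = sqrt(1 + (y')^2) has no explicit y dependence, so ∂L/∂y = 0 and the Euler-Lagrange equation gives
    d/dx( y' / sqrt(1 + (y')^2) ) = 0  ⇒  y' / sqrt(1 + (y')^2) = const.
Hence y' is constant, so y(x) is affine.
Fitting the endpoints (-2, -5) and (3, 4):
    slope m = (4 − (-5)) / (3 − (-2)) = 9/5,
    intercept c = (-5) − m·(-2) = -7/5.
Extremal: y(x) = (9/5) x - 7/5.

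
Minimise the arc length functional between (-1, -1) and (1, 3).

Arc-length functional: J[y] = ∫ sqrt(1 + (y')^2) dx.
Lagrangian L = sqrt(1 + (y')^2) has no explicit y dependence, so ∂L/∂y = 0 and the Euler-Lagrange equation gives
    d/dx( y' / sqrt(1 + (y')^2) ) = 0  ⇒  y' / sqrt(1 + (y')^2) = const.
Hence y' is constant, so y(x) is affine.
Fitting the endpoints (-1, -1) and (1, 3):
    slope m = (3 − (-1)) / (1 − (-1)) = 2,
    intercept c = (-1) − m·(-1) = 1.
Extremal: y(x) = 2 x + 1.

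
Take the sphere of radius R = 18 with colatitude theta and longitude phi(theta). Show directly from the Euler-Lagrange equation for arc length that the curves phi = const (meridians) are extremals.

On the sphere of radius R = 18 with spherical coordinates (θ, φ), the induced metric is
    ds^2 = 324(dθ^2 + sin^2(θ) dφ^2).
Using θ as the parameter, the arc-length functional becomes
    J[φ] = ∫ 18 sqrt(1 + sin^2(θ) (dφ/dθ)^2) dθ.
So L = 18 sqrt(1 + sin^2(θ) φ'^2). Compute
    ∂L/∂φ = 0  (L has no explicit φ dependence),
    ∂L/∂φ' = 18 sin^2(θ) φ' / sqrt(1 + sin^2(θ) φ'^2).
For the candidate φ(θ) = c (constant), φ' = 0, so ∂L/∂φ' evaluated along the candidate vanishes, and ∂L/∂φ is identically zero. Hence
    d/dθ(∂L/∂φ') − ∂L/∂φ = 0
is satisfied. Therefore meridians φ = const are extremals of arc length — they are geodesics on the sphere.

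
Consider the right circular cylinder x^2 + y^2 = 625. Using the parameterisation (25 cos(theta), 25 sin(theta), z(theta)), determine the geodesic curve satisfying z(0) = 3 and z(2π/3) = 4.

Parameterise the cylinder of radius R = 25 as
    r(θ) = (25 cos θ, 25 sin θ, z(θ)).
The arc-length element is
    ds = sqrt(625 + (dz/dθ)^2) dθ,
so the Lagrangian is L = sqrt(625 + z'^2).
L depends on z' only, not on z or θ, so ∂L/∂z = 0 and
    ∂L/∂z' = z' / sqrt(625 + z'^2).
The Euler-Lagrange equation gives
    d/dθ( z' / sqrt(625 + z'^2) ) = 0,
so z' is constant. Integrating once:
    z(θ) = a θ + b,
a helix on the cylinder (a straight line when the cylinder is unrolled). The constants a, b are determined by the endpoint conditions.
With endpoint conditions z(0) = 3 and z(2π/3) = 4: from z(0) = b we get b = 3, and a·2π/3 + 3 = 4 gives a = 3/(2π), so
    z(θ) = (3/(2π)) θ + 3.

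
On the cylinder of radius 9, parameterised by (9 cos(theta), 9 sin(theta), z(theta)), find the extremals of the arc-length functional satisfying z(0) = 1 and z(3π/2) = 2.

Parameterise the cylinder of radius R = 9 as
    r(θ) = (9 cos θ, 9 sin θ, z(θ)).
The arc-length element is
    ds = sqrt(81 + (dz/dθ)^2) dθ,
so the Lagrangian is L = sqrt(81 + z'^2).
L depends on z' only, not on z or θ, so ∂L/∂z = 0 and
    ∂L/∂z' = z' / sqrt(81 + z'^2).
The Euler-Lagrange equation gives
    d/dθ( z' / sqrt(81 + z'^2) ) = 0,
so z' is constant. Integrating once:
    z(θ) = a θ + b,
a helix on the cylinder (a straight line when the cylinder is unrolled). The constants a, b are determined by the endpoint conditions.
With endpoint conditions z(0) = 1 and z(3π/2) = 2: from z(0) = b we get b = 1, and a·3π/2 + 1 = 2 gives a = 2/(3π), so
    z(θ) = (2/(3π)) θ + 1.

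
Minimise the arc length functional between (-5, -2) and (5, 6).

Arc-length functional: J[y] = ∫ sqrt(1 + (y')^2) dx.
Lagrangian L = sqrt(1 + (y')^2) has no explicit y dependence, so ∂L/∂y = 0 and the Euler-Lagrange equation gives
    d/dx( y' / sqrt(1 + (y')^2) ) = 0  ⇒  y' / sqrt(1 + (y')^2) = const.
Hence y' is constant, so y(x) is affine.
Fitting the endpoints (-5, -2) and (5, 6):
    slope m = (6 − (-2)) / (5 − (-5)) = 4/5,
    intercept c = (-2) − m·(-5) = 2.
Extremal: y(x) = (4/5) x + 2.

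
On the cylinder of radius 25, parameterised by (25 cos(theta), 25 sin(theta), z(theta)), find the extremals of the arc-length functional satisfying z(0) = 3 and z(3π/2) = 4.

Parameterise the cylinder of radius R = 25 as
    r(θ) = (25 cos θ, 25 sin θ, z(θ)).
The arc-length element is
    ds = sqrt(625 + (dz/dθ)^2) dθ,
so the Lagrangian is L = sqrt(625 + z'^2).
L depends on z' only, not on z or θ, so ∂L/∂z = 0 and
    ∂L/∂z' = z' / sqrt(625 + z'^2).
The Euler-Lagrange equation gives
    d/dθ( z' / sqrt(625 + z'^2) ) = 0,
so z' is constant. Integrating once:
    z(θ) = a θ + b,
a helix on the cylinder (a straight line when the cylinder is unrolled). The constants a, b are determined by the endpoint conditions.
With endpoint conditions z(0) = 3 and z(3π/2) = 4: from z(0) = b we get b = 3, and a·3π/2 + 3 = 4 gives a = 2/(3π), so
    z(θ) = (2/(3π)) θ + 3.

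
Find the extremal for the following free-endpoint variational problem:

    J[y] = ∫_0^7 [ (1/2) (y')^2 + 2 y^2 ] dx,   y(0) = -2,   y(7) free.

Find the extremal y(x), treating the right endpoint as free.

The Lagrangian L = (1/2) (y')^2 + 2 y^2 gives
    ∂L/∂y = 4 y,   ∂L/∂y' = y'.
Euler-Lagrange: y'' − 4 y = 0.
With k = 2, the general solution is
    y(x) = A cosh(2 x) + B sinh(2 x).
Fixed left endpoint y(0) = -2 ⇒ A = -2.
The right endpoint x = 7 is free, so the natural (transversality) condition is ∂L/∂y' |_{x=7} = 0, i.e. y'(7) = 0.
Compute y'(x) = A k sinh(k x) + B k cosh(k x), so
    y'(7) = A k sinh(k·7) + B k cosh(k·7) = 0
    ⇒ B = −A tanh(k·7) = 2 tanh(2·7).
Therefore the extremal is
    y(x) = −2 cosh(2 x) + 2 tanh(2·7) sinh(2 x).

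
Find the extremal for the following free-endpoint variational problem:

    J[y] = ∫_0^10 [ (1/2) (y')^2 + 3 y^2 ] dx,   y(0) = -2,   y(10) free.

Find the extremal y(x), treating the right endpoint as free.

The Lagrangian L = (1/2) (y')^2 + 3 y^2 gives
    ∂L/∂y = 6 y,   ∂L/∂y' = y'.
Euler-Lagrange: y'' − 6 y = 0.
With k = sqrt(6), the general solution is
    y(x) = A cosh(sqrt(6) x) + B sinh(sqrt(6) x).
Fixed left endpoint y(0) = -2 ⇒ A = -2.
The right endpoint x = 10 is free, so the natural (transversality) condition is ∂L/∂y' |_{x=10} = 0, i.e. y'(10) = 0.
Compute y'(x) = A k sinh(k x) + B k cosh(k x), so
    y'(10) = A k sinh(k·10) + B k cosh(k·10) = 0
    ⇒ B = −A tanh(k·10) = 2 tanh(sqrt(6)·10).
Therefore the extremal is
    y(x) = −2 cosh(sqrt(6) x) + 2 tanh(sqrt(6)·10) sinh(sqrt(6) x).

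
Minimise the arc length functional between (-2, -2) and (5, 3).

Arc-length functional: J[y] = ∫ sqrt(1 + (y')^2) dx.
Lagrangian L = sqrt(1 + (y')^2) has no explicit y dependence, so ∂L/∂y = 0 and the Euler-Lagrange equation gives
    d/dx( y' / sqrt(1 + (y')^2) ) = 0  ⇒  y' / sqrt(1 + (y')^2) = const.
Hence y' is constant, so y(x) is affine.
Fitting the endpoints (-2, -2) and (5, 3):
    slope m = (3 − (-2)) / (5 − (-2)) = 5/7,
    intercept c = (-2) − m·(-2) = -4/7.
Extremal: y(x) = (5/7) x - 4/7.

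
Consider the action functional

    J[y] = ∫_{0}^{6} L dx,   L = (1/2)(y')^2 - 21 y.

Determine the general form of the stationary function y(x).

The Lagrangian is L = (1/2)(y')^2 - 21 y.
∂L/∂y = -21.
∂L/∂y' = y'.
The Euler-Lagrange equation d/dx(∂L/∂y') − ∂L/∂y = 0 becomes:
    y'' + 21 = 0
General solution: y(x) = -(21/2) x^2 + A x + B, where A and B are arbitrary constants fixed by the endpoint conditions.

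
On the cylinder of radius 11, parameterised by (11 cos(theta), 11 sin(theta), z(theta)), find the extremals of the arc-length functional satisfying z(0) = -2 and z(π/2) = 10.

Parameterise the cylinder of radius R = 11 as
    r(θ) = (11 cos θ, 11 sin θ, z(θ)).
The arc-length element is
    ds = sqrt(121 + (dz/dθ)^2) dθ,
so the Lagrangian is L = sqrt(121 + z'^2).
L depends on z' only, not on z or θ, so ∂L/∂z = 0 and
    ∂L/∂z' = z' / sqrt(121 + z'^2).
The Euler-Lagrange equation gives
    d/dθ( z' / sqrt(121 + z'^2) ) = 0,
so z' is constant. Integrating once:
    z(θ) = a θ + b,
a helix on the cylinder (a straight line when the cylinder is unrolled). The constants a, b are determined by the endpoint conditions.
With endpoint conditions z(0) = -2 and z(π/2) = 10: from z(0) = b we get b = -2, and a·π/2 + -2 = 10 gives a = 24/π, so
    z(θ) = (24/π) θ − 2.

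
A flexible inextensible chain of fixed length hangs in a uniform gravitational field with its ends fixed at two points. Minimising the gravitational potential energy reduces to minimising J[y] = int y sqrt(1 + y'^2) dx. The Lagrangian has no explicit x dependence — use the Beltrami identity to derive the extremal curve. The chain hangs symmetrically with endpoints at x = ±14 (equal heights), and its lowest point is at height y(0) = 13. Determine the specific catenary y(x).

The Lagrangian L(y, y') = y sqrt(1 + y'^2) has no explicit x dependence, so the Beltrami identity applies:
    L − y' ∂L/∂y' = C.
Compute ∂L/∂y' = y · y' / sqrt(1 + y'^2). Then
    L − y' ∂L/∂y'
    = y sqrt(1 + y'^2) − y · y'^2 / sqrt(1 + y'^2)
    = y (1 + y'^2 − y'^2) / sqrt(1 + y'^2)
    = y / sqrt(1 + y'^2) = C.
Squaring gives y^2 = C^2 (1 + y'^2), i.e.
    y'^2 = y^2 / C^2 − 1.
Separating variables,
    dy / sqrt(y^2 − C^2) = dx / C,
and integrating gives arccosh(y / C) = (x − a)/C, so
    y(x) = C cosh((x − a)/C),
the catenary. The constants C and a are fixed by the two endpoint conditions (and, for the hanging-chain problem, the length constraint selects C).
Now fit the given data. The endpoints x = ±14 are symmetric at equal height, so the catenary is even about its minimum: a = 0 and y(x) = C cosh(x/C). The lowest point is y(0) = C cosh(0) = C, and we are told y(0) = 13, so C = 13. Therefore
    y(x) = 13 cosh(x/13),
and at the endpoints
    y(±14) = 13 cosh(14/13).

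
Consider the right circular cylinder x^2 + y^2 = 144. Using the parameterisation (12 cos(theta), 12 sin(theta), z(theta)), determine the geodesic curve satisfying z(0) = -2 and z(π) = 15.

Parameterise the cylinder of radius R = 12 as
    r(θ) = (12 cos θ, 12 sin θ, z(θ)).
The arc-length element is
    ds = sqrt(144 + (dz/dθ)^2) dθ,
so the Lagrangian is L = sqrt(144 + z'^2).
L depends on z' only, not on z or θ, so ∂L/∂z = 0 and
    ∂L/∂z' = z' / sqrt(144 + z'^2).
The Euler-Lagrange equation gives
    d/dθ( z' / sqrt(144 + z'^2) ) = 0,
so z' is constant. Integrating once:
    z(θ) = a θ + b,
a helix on the cylinder (a straight line when the cylinder is unrolled). The constants a, b are determined by the endpoint conditions.
With endpoint conditions z(0) = -2 and z(π) = 15: from z(0) = b we get b = -2, and a·π + -2 = 15 gives a = 17/π, so
    z(θ) = (17/π) θ − 2.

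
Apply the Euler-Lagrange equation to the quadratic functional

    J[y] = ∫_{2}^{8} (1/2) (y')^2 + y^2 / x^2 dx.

The Lagrangian is L = (1/2) (y')^2 + y^2 / x^2.
Compute ∂L/∂y = 2y/x^2, ∂L/∂y' = y'.
The Euler-Lagrange equation d/dx(∂L/∂y') − ∂L/∂y = 0 reduces to
    y'' − 2/x^2 · y = 0  (x > 0).
Its general solution is
    y(x) = A x^2 + B / x,
with A, B fixed by the endpoint conditions.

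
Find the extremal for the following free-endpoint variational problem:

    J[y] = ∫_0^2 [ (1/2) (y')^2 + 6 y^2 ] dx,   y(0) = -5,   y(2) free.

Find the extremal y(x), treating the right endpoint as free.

The Lagrangian L = (1/2) (y')^2 + 6 y^2 gives
    ∂L/∂y = 12 y,   ∂L/∂y' = y'.
Euler-Lagrange: y'' − 12 y = 0.
With k = sqrt(12), the general solution is
    y(x) = A cosh(sqrt(12) x) + B sinh(sqrt(12) x).
Fixed left endpoint y(0) = -5 ⇒ A = -5.
The right endpoint x = 2 is free, so the natural (transversality) condition is ∂L/∂y' |_{x=2} = 0, i.e. y'(2) = 0.
Compute y'(x) = A k sinh(k x) + B k cosh(k x), so
    y'(2) = A k sinh(k·2) + B k cosh(k·2) = 0
    ⇒ B = −A tanh(k·2) = 5 tanh(sqrt(12)·2).
Therefore the extremal is
    y(x) = −5 cosh(sqrt(12) x) + 5 tanh(sqrt(12)·2) sinh(sqrt(12) x).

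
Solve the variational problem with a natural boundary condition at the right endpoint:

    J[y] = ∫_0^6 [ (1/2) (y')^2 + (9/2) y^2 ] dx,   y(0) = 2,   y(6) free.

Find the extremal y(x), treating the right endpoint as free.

The Lagrangian L = (1/2) (y')^2 + (9/2) y^2 gives
    ∂L/∂y = 9 y,   ∂L/∂y' = y'.
Euler-Lagrange: y'' − 9 y = 0.
With k = 3, the general solution is
    y(x) = A cosh(3 x) + B sinh(3 x).
Fixed left endpoint y(0) = 2 ⇒ A = 2.
The right endpoint x = 6 is free, so the natural (transversality) condition is ∂L/∂y' |_{x=6} = 0, i.e. y'(6) = 0.
Compute y'(x) = A k sinh(k x) + B k cosh(k x), so
    y'(6) = A k sinh(k·6) + B k cosh(k·6) = 0
    ⇒ B = −A tanh(k·6) = − 2 tanh(3·6).
Therefore the extremal is
    y(x) = 2 cosh(3 x) − 2 tanh(3·6) sinh(3 x).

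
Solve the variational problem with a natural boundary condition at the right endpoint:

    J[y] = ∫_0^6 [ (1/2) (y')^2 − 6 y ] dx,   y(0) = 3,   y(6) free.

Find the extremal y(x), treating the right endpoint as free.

The Lagrangian L = (1/2) (y')^2 − 6 y gives
    ∂L/∂y = −6,   ∂L/∂y' = y'.
Euler-Lagrange: d/dx(y') − (−6) = 0, i.e. y'' + 6 = 0, so
    y(x) = −(6/2) x^2 + C1 x + C2.
Fixed left endpoint y(0) = 3 ⇒ C2 = 3.
The right endpoint x = 6 is free, so the natural (transversality) condition is ∂L/∂y' |_{x=6} = 0, i.e. y'(6) = 0.
Compute y'(x) = −6 x + C1, so y'(6) = −36 + C1 = 0 ⇒ C1 = 36.
Therefore the extremal is
    y(x) = −3 x^2 + 36 x + 3.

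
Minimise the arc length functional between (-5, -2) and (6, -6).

Arc-length functional: J[y] = ∫ sqrt(1 + (y')^2) dx.
Lagrangian L = sqrt(1 + (y')^2) has no explicit y dependence, so ∂L/∂y = 0 and the Euler-Lagrange equation gives
    d/dx( y' / sqrt(1 + (y')^2) ) = 0  ⇒  y' / sqrt(1 + (y')^2) = const.
Hence y' is constant, so y(x) is affine.
Fitting the endpoints (-5, -2) and (6, -6):
    slope m = ((-6) − (-2)) / (6 − (-5)) = -4/11,
    intercept c = (-2) − m·(-5) = -42/11.
Extremal: y(x) = (-4/11) x - 42/11.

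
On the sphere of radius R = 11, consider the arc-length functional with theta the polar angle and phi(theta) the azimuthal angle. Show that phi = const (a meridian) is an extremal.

On the sphere of radius R = 11 with spherical coordinates (θ, φ), the induced metric is
    ds^2 = 121(dθ^2 + sin^2(θ) dφ^2).
Using θ as the parameter, the arc-length functional becomes
    J[φ] = ∫ 11 sqrt(1 + sin^2(θ) (dφ/dθ)^2) dθ.
So L = 11 sqrt(1 + sin^2(θ) φ'^2). Compute
    ∂L/∂φ = 0  (L has no explicit φ dependence),
    ∂L/∂φ' = 11 sin^2(θ) φ' / sqrt(1 + sin^2(θ) φ'^2).
For the candidate φ(θ) = c (constant), φ' = 0, so ∂L/∂φ' evaluated along the candidate vanishes, and ∂L/∂φ is identically zero. Hence
    d/dθ(∂L/∂φ') − ∂L/∂φ = 0
is satisfied. Therefore meridians φ = const are extremals of arc length — they are geodesics on the sphere.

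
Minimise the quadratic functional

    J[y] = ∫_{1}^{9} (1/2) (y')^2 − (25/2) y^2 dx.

The Lagrangian is L = (1/2) (y')^2 − (25/2) y^2.
Compute ∂L/∂y = -25y, ∂L/∂y' = y'.
The Euler-Lagrange equation d/dx(∂L/∂y') − ∂L/∂y = 0 reduces to
    y'' + 25 y = 0.
Its general solution is
    y(x) = A sin(5x) + B cos(5x),
with A, B fixed by the endpoint conditions.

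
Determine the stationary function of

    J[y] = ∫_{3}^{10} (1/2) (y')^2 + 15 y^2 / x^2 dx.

The Lagrangian is L = (1/2) (y')^2 + 15 y^2 / x^2.
Compute ∂L/∂y = 30y/x^2, ∂L/∂y' = y'.
The Euler-Lagrange equation d/dx(∂L/∂y') − ∂L/∂y = 0 reduces to
    y'' − 30/x^2 · y = 0  (x > 0).
Its general solution is
    y(x) = A x^6 + B x^(-5),
with A, B fixed by the endpoint conditions.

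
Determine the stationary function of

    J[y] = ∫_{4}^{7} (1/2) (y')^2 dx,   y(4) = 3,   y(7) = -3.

The Lagrangian is L = (1/2) (y')^2.
Compute ∂L/∂y = 0, ∂L/∂y' = y'.
The Euler-Lagrange equation d/dx(∂L/∂y') − ∂L/∂y = 0 reduces to
    y'' = 0.
Its general solution is
    y(x) = A x + B,
with A, B fixed by the endpoint conditions.
Applying the endpoint conditions y(4) = 3 and y(7) = -3: solve A·4 + B = 3 and A·7 + B = -3. Subtracting gives A(7 − 4) = -3 − 3, so A = -2, and B = 3 − A·4 = 11. Therefore
    y(x) = -2 x + 11.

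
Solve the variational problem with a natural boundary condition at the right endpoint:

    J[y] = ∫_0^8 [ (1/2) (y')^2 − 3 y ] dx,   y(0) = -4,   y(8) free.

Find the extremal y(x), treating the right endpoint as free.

The Lagrangian L = (1/2) (y')^2 − 3 y gives
    ∂L/∂y = −3,   ∂L/∂y' = y'.
Euler-Lagrange: d/dx(y') − (−3) = 0, i.e. y'' + 3 = 0, so
    y(x) = −(3/2) x^2 + C1 x + C2.
Fixed left endpoint y(0) = -4 ⇒ C2 = -4.
The right endpoint x = 8 is free, so the natural (transversality) condition is ∂L/∂y' |_{x=8} = 0, i.e. y'(8) = 0.
Compute y'(x) = −3 x + C1, so y'(8) = −24 + C1 = 0 ⇒ C1 = 24.
Therefore the extremal is
    y(x) = −(3/2) x^2 + 24 x − 4.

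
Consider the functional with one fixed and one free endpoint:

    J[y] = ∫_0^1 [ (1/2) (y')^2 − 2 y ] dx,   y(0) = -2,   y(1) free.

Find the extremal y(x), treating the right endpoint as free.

The Lagrangian L = (1/2) (y')^2 − 2 y gives
    ∂L/∂y = −2,   ∂L/∂y' = y'.
Euler-Lagrange: d/dx(y') − (−2) = 0, i.e. y'' + 2 = 0, so
    y(x) = −(2/2) x^2 + C1 x + C2.
Fixed left endpoint y(0) = -2 ⇒ C2 = -2.
The right endpoint x = 1 is free, so the natural (transversality) condition is ∂L/∂y' |_{x=1} = 0, i.e. y'(1) = 0.
Compute y'(x) = −2 x + C1, so y'(1) = −2 + C1 = 0 ⇒ C1 = 2.
Therefore the extremal is
    y(x) = −x^2 + 2 x − 2.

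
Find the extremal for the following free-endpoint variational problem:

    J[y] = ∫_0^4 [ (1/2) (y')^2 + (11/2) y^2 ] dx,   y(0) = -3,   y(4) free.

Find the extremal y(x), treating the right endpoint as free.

The Lagrangian L = (1/2) (y')^2 + (11/2) y^2 gives
    ∂L/∂y = 11 y,   ∂L/∂y' = y'.
Euler-Lagrange: y'' − 11 y = 0.
With k = sqrt(11), the general solution is
    y(x) = A cosh(sqrt(11) x) + B sinh(sqrt(11) x).
Fixed left endpoint y(0) = -3 ⇒ A = -3.
The right endpoint x = 4 is free, so the natural (transversality) condition is ∂L/∂y' |_{x=4} = 0, i.e. y'(4) = 0.
Compute y'(x) = A k sinh(k x) + B k cosh(k x), so
    y'(4) = A k sinh(k·4) + B k cosh(k·4) = 0
    ⇒ B = −A tanh(k·4) = 3 tanh(sqrt(11)·4).
Therefore the extremal is
    y(x) = −3 cosh(sqrt(11) x) + 3 tanh(sqrt(11)·4) sinh(sqrt(11) x).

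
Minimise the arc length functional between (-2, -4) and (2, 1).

Arc-length functional: J[y] = ∫ sqrt(1 + (y')^2) dx.
Lagrangian L = sqrt(1 + (y')^2) has no explicit y dependence, so ∂L/∂y = 0 and the Euler-Lagrange equation gives
    d/dx( y' / sqrt(1 + (y')^2) ) = 0  ⇒  y' / sqrt(1 + (y')^2) = const.
Hence y' is constant, so y(x) is affine.
Fitting the endpoints (-2, -4) and (2, 1):
    slope m = (1 − (-4)) / (2 − (-2)) = 5/4,
    intercept c = (-4) − m·(-2) = -3/2.
Extremal: y(x) = (5/4) x - 3/2.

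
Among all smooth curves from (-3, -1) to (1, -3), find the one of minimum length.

Arc-length functional: J[y] = ∫ sqrt(1 + (y')^2) dx.
Lagrangian L = sqrt(1 + (y')^2) has no explicit y dependence, so ∂L/∂y = 0 and the Euler-Lagrange equation gives
    d/dx( y' / sqrt(1 + (y')^2) ) = 0  ⇒  y' / sqrt(1 + (y')^2) = const.
Hence y' is constant, so y(x) is affine.
Fitting the endpoints (-3, -1) and (1, -3):
    slope m = ((-3) − (-1)) / (1 − (-3)) = -1/2,
    intercept c = (-1) − m·(-3) = -5/2.
Extremal: y(x) = (-1/2) x - 5/2.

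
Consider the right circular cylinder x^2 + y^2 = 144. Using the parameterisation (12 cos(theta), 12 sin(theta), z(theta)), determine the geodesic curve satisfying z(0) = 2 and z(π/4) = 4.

Parameterise the cylinder of radius R = 12 as
    r(θ) = (12 cos θ, 12 sin θ, z(θ)).
The arc-length element is
    ds = sqrt(144 + (dz/dθ)^2) dθ,
so the Lagrangian is L = sqrt(144 + z'^2).
L depends on z' only, not on z or θ, so ∂L/∂z = 0 and
    ∂L/∂z' = z' / sqrt(144 + z'^2).
The Euler-Lagrange equation gives
    d/dθ( z' / sqrt(144 + z'^2) ) = 0,
so z' is constant. Integrating once:
    z(θ) = a θ + b,
a helix on the cylinder (a straight line when the cylinder is unrolled). The constants a, b are determined by the endpoint conditions.
With endpoint conditions z(0) = 2 and z(π/4) = 4: from z(0) = b we get b = 2, and a·π/4 + 2 = 4 gives a = 8/π, so
    z(θ) = (8/π) θ + 2.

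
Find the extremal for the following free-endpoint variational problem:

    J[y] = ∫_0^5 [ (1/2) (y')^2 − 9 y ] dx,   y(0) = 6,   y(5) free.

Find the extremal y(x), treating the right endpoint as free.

The Lagrangian L = (1/2) (y')^2 − 9 y gives
    ∂L/∂y = −9,   ∂L/∂y' = y'.
Euler-Lagrange: d/dx(y') − (−9) = 0, i.e. y'' + 9 = 0, so
    y(x) = −(9/2) x^2 + C1 x + C2.
Fixed left endpoint y(0) = 6 ⇒ C2 = 6.
The right endpoint x = 5 is free, so the natural (transversality) condition is ∂L/∂y' |_{x=5} = 0, i.e. y'(5) = 0.
Compute y'(x) = −9 x + C1, so y'(5) = −45 + C1 = 0 ⇒ C1 = 45.
Therefore the extremal is
    y(x) = −(9/2) x^2 + 45 x + 6.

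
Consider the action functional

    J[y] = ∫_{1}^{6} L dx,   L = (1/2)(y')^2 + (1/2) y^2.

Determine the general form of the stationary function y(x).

The Lagrangian is L = (1/2)(y')^2 + (1/2) y^2.
∂L/∂y = y.
∂L/∂y' = y'.
The Euler-Lagrange equation d/dx(∂L/∂y') − ∂L/∂y = 0 becomes:
    y'' - y = 0
General solution: y(x) = A e^x + B e^(-x), where A and B are arbitrary constants fixed by the endpoint conditions.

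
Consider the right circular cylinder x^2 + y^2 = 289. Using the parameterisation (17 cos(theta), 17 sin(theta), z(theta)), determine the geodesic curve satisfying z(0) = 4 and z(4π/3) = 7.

Parameterise the cylinder of radius R = 17 as
    r(θ) = (17 cos θ, 17 sin θ, z(θ)).
The arc-length element is
    ds = sqrt(289 + (dz/dθ)^2) dθ,
so the Lagrangian is L = sqrt(289 + z'^2).
L depends on z' only, not on z or θ, so ∂L/∂z = 0 and
    ∂L/∂z' = z' / sqrt(289 + z'^2).
The Euler-Lagrange equation gives
    d/dθ( z' / sqrt(289 + z'^2) ) = 0,
so z' is constant. Integrating once:
    z(θ) = a θ + b,
a helix on the cylinder (a straight line when the cylinder is unrolled). The constants a, b are determined by the endpoint conditions.
With endpoint conditions z(0) = 4 and z(4π/3) = 7: from z(0) = b we get b = 4, and a·4π/3 + 4 = 7 gives a = 9/(4π), so
    z(θ) = (9/(4π)) θ + 4.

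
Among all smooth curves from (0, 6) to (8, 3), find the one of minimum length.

Arc-length functional: J[y] = ∫ sqrt(1 + (y')^2) dx.
Lagrangian L = sqrt(1 + (y')^2) has no explicit y dependence, so ∂L/∂y = 0 and the Euler-Lagrange equation gives
    d/dx( y' / sqrt(1 + (y')^2) ) = 0  ⇒  y' / sqrt(1 + (y')^2) = const.
Hence y' is constant, so y(x) is affine.
Fitting the endpoints (0, 6) and (8, 3):
    slope m = (3 − 6) / (8 − 0) = -3/8,
    intercept c = 6 − m·0 = 6.
Extremal: y(x) = (-3/8) x + 6.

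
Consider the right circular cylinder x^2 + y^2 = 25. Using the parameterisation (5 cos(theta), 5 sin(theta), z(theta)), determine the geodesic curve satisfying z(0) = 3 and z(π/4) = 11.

Parameterise the cylinder of radius R = 5 as
    r(θ) = (5 cos θ, 5 sin θ, z(θ)).
The arc-length element is
    ds = sqrt(25 + (dz/dθ)^2) dθ,
so the Lagrangian is L = sqrt(25 + z'^2).
L depends on z' only, not on z or θ, so ∂L/∂z = 0 and
    ∂L/∂z' = z' / sqrt(25 + z'^2).
The Euler-Lagrange equation gives
    d/dθ( z' / sqrt(25 + z'^2) ) = 0,
so z' is constant. Integrating once:
    z(θ) = a θ + b,
a helix on the cylinder (a straight line when the cylinder is unrolled). The constants a, b are determined by the endpoint conditions.
With endpoint conditions z(0) = 3 and z(π/4) = 11: from z(0) = b we get b = 3, and a·π/4 + 3 = 11 gives a = 32/π, so
    z(θ) = (32/π) θ + 3.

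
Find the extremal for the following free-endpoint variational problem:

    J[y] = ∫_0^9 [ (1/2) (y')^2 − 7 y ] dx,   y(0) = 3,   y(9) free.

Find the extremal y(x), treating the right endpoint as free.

The Lagrangian L = (1/2) (y')^2 − 7 y gives
    ∂L/∂y = −7,   ∂L/∂y' = y'.
Euler-Lagrange: d/dx(y') − (−7) = 0, i.e. y'' + 7 = 0, so
    y(x) = −(7/2) x^2 + C1 x + C2.
Fixed left endpoint y(0) = 3 ⇒ C2 = 3.
The right endpoint x = 9 is free, so the natural (transversality) condition is ∂L/∂y' |_{x=9} = 0, i.e. y'(9) = 0.
Compute y'(x) = −7 x + C1, so y'(9) = −63 + C1 = 0 ⇒ C1 = 63.
Therefore the extremal is
    y(x) = −(7/2) x^2 + 63 x + 3.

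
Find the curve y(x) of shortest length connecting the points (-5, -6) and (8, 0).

Arc-length functional: J[y] = ∫ sqrt(1 + (y')^2) dx.
Lagrangian L = sqrt(1 + (y')^2) has no explicit y dependence, so ∂L/∂y = 0 and the Euler-Lagrange equation gives
    d/dx( y' / sqrt(1 + (y')^2) ) = 0  ⇒  y' / sqrt(1 + (y')^2) = const.
Hence y' is constant, so y(x) is affine.
Fitting the endpoints (-5, -6) and (8, 0):
    slope m = (0 − (-6)) / (8 − (-5)) = 6/13,
    intercept c = (-6) − m·(-5) = -48/13.
Extremal: y(x) = (6/13) x - 48/13.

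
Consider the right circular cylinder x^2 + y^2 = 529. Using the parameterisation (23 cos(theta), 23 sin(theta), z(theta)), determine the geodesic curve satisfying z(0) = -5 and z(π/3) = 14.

Parameterise the cylinder of radius R = 23 as
    r(θ) = (23 cos θ, 23 sin θ, z(θ)).
The arc-length element is
    ds = sqrt(529 + (dz/dθ)^2) dθ,
so the Lagrangian is L = sqrt(529 + z'^2).
L depends on z' only, not on z or θ, so ∂L/∂z = 0 and
    ∂L/∂z' = z' / sqrt(529 + z'^2).
The Euler-Lagrange equation gives
    d/dθ( z' / sqrt(529 + z'^2) ) = 0,
so z' is constant. Integrating once:
    z(θ) = a θ + b,
a helix on the cylinder (a straight line when the cylinder is unrolled). The constants a, b are determined by the endpoint conditions.
With endpoint conditions z(0) = -5 and z(π/3) = 14: from z(0) = b we get b = -5, and a·π/3 + -5 = 14 gives a = 57/π, so
    z(θ) = (57/π) θ − 5.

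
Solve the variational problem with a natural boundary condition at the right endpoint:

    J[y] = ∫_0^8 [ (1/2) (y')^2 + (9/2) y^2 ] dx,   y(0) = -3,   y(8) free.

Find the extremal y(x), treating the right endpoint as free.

The Lagrangian L = (1/2) (y')^2 + (9/2) y^2 gives
    ∂L/∂y = 9 y,   ∂L/∂y' = y'.
Euler-Lagrange: y'' − 9 y = 0.
With k = 3, the general solution is
    y(x) = A cosh(3 x) + B sinh(3 x).
Fixed left endpoint y(0) = -3 ⇒ A = -3.
The right endpoint x = 8 is free, so the natural (transversality) condition is ∂L/∂y' |_{x=8} = 0, i.e. y'(8) = 0.
Compute y'(x) = A k sinh(k x) + B k cosh(k x), so
    y'(8) = A k sinh(k·8) + B k cosh(k·8) = 0
    ⇒ B = −A tanh(k·8) = 3 tanh(3·8).
Therefore the extremal is
    y(x) = −3 cosh(3 x) + 3 tanh(3·8) sinh(3 x).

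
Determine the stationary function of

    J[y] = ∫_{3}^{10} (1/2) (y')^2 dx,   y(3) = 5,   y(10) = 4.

The Lagrangian is L = (1/2) (y')^2.
Compute ∂L/∂y = 0, ∂L/∂y' = y'.
The Euler-Lagrange equation d/dx(∂L/∂y') − ∂L/∂y = 0 reduces to
    y'' = 0.
Its general solution is
    y(x) = A x + B,
with A, B fixed by the endpoint conditions.
Applying the endpoint conditions y(3) = 5 and y(10) = 4: solve A·3 + B = 5 and A·10 + B = 4. Subtracting gives A(10 − 3) = 4 − 5, so A = -1/7, and B = 5 − A·3 = 38/7. Therefore
    y(x) = (-1/7) x + 38/7.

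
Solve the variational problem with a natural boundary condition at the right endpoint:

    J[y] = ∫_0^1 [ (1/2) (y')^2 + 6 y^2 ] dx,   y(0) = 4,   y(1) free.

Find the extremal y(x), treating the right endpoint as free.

The Lagrangian L = (1/2) (y')^2 + 6 y^2 gives
    ∂L/∂y = 12 y,   ∂L/∂y' = y'.
Euler-Lagrange: y'' − 12 y = 0.
With k = sqrt(12), the general solution is
    y(x) = A cosh(sqrt(12) x) + B sinh(sqrt(12) x).
Fixed left endpoint y(0) = 4 ⇒ A = 4.
The right endpoint x = 1 is free, so the natural (transversality) condition is ∂L/∂y' |_{x=1} = 0, i.e. y'(1) = 0.
Compute y'(x) = A k sinh(k x) + B k cosh(k x), so
    y'(1) = A k sinh(k·1) + B k cosh(k·1) = 0
    ⇒ B = −A tanh(k·1) = − 4 tanh(sqrt(12)·1).
Therefore the extremal is
    y(x) = 4 cosh(sqrt(12) x) − 4 tanh(sqrt(12)·1) sinh(sqrt(12) x).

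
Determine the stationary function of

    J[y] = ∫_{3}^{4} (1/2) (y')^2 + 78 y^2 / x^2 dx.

The Lagrangian is L = (1/2) (y')^2 + 78 y^2 / x^2.
Compute ∂L/∂y = 156y/x^2, ∂L/∂y' = y'.
The Euler-Lagrange equation d/dx(∂L/∂y') − ∂L/∂y = 0 reduces to
    y'' − 156/x^2 · y = 0  (x > 0).
Its general solution is
    y(x) = A x^13 + B x^(-12),
with A, B fixed by the endpoint conditions.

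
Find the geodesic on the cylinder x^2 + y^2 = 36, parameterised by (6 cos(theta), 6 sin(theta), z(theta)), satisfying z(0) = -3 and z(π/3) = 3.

Parameterise the cylinder of radius R = 6 as
    r(θ) = (6 cos θ, 6 sin θ, z(θ)).
The arc-length element is
    ds = sqrt(36 + (dz/dθ)^2) dθ,
so the Lagrangian is L = sqrt(36 + z'^2).
L depends on z' only, not on z or θ, so ∂L/∂z = 0 and
    ∂L/∂z' = z' / sqrt(36 + z'^2).
The Euler-Lagrange equation gives
    d/dθ( z' / sqrt(36 + z'^2) ) = 0,
so z' is constant. Integrating once:
    z(θ) = a θ + b,
a helix on the cylinder (a straight line when the cylinder is unrolled). The constants a, b are determined by the endpoint conditions.
With endpoint conditions z(0) = -3 and z(π/3) = 3: from z(0) = b we get b = -3, and a·π/3 + -3 = 3 gives a = 18/π, so
    z(θ) = (18/π) θ − 3.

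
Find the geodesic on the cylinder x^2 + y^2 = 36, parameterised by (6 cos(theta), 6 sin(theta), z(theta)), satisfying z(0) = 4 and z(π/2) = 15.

Parameterise the cylinder of radius R = 6 as
    r(θ) = (6 cos θ, 6 sin θ, z(θ)).
The arc-length element is
    ds = sqrt(36 + (dz/dθ)^2) dθ,
so the Lagrangian is L = sqrt(36 + z'^2).
L depends on z' only, not on z or θ, so ∂L/∂z = 0 and
    ∂L/∂z' = z' / sqrt(36 + z'^2).
The Euler-Lagrange equation gives
    d/dθ( z' / sqrt(36 + z'^2) ) = 0,
so z' is constant. Integrating once:
    z(θ) = a θ + b,
a helix on the cylinder (a straight line when the cylinder is unrolled). The constants a, b are determined by the endpoint conditions.
With endpoint conditions z(0) = 4 and z(π/2) = 15: from z(0) = b we get b = 4, and a·π/2 + 4 = 15 gives a = 22/π, so
    z(θ) = (22/π) θ + 4.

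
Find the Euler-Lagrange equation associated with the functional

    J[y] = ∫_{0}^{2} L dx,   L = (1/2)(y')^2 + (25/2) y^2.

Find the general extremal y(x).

The Lagrangian is L = (1/2)(y')^2 + (25/2) y^2.
∂L/∂y = 25y.
∂L/∂y' = y'.
The Euler-Lagrange equation d/dx(∂L/∂y') − ∂L/∂y = 0 becomes:
    y'' - 25 y = 0
General solution: y(x) = A e^(5x) + B e^(-5x), where A and B are arbitrary constants fixed by the endpoint conditions.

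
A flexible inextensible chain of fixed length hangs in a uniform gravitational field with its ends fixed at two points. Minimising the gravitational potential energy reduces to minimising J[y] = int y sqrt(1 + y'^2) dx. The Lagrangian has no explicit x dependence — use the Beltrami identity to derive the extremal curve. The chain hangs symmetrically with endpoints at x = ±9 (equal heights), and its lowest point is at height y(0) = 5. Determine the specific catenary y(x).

The Lagrangian L(y, y') = y sqrt(1 + y'^2) has no explicit x dependence, so the Beltrami identity applies:
    L − y' ∂L/∂y' = C.
Compute ∂L/∂y' = y · y' / sqrt(1 + y'^2). Then
    L − y' ∂L/∂y'
    = y sqrt(1 + y'^2) − y · y'^2 / sqrt(1 + y'^2)
    = y (1 + y'^2 − y'^2) / sqrt(1 + y'^2)
    = y / sqrt(1 + y'^2) = C.
Squaring gives y^2 = C^2 (1 + y'^2), i.e.
    y'^2 = y^2 / C^2 − 1.
Separating variables,
    dy / sqrt(y^2 − C^2) = dx / C,
and integrating gives arccosh(y / C) = (x − a)/C, so
    y(x) = C cosh((x − a)/C),
the catenary. The constants C and a are fixed by the two endpoint conditions (and, for the hanging-chain problem, the length constraint selects C).
Now fit the given data. The endpoints x = ±9 are symmetric at equal height, so the catenary is even about its minimum: a = 0 and y(x) = C cosh(x/C). The lowest point is y(0) = C cosh(0) = C, and we are told y(0) = 5, so C = 5. Therefore
    y(x) = 5 cosh(x/5),
and at the endpoints
    y(±9) = 5 cosh(9/5).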